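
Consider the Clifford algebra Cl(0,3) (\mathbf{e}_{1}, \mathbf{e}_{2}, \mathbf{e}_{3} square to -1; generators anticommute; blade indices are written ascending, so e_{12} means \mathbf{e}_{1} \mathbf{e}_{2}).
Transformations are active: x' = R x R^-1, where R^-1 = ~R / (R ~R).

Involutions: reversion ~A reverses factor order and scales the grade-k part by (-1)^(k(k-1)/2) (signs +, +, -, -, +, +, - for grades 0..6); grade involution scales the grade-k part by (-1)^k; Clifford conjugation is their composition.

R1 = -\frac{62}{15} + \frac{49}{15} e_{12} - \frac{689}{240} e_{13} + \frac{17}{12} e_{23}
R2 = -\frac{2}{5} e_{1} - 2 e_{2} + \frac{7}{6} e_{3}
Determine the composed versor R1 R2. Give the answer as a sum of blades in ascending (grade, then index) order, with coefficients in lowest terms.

Distribute over the terms of R2 (each basis-blade product reordered to ascending indices, repeated generators contracted through their squares):
R1 (-\frac{2}{5} e_{1}) = \frac{124}{75} e_{1} - \frac{98}{75} e_{2} + \frac{689}{600} e_{3} - \frac{17}{30} e_{123}
R1 (-2 e_{2}) = \frac{98}{15} e_{1} + \frac{124}{15} e_{2} - \frac{17}{6} e_{3} - \frac{689}{120} e_{123}
R1 (\frac{7}{6} e_{3}) = \frac{4823}{1440} e_{1} - \frac{119}{72} e_{2} - \frac{217}{45} e_{3} + \frac{343}{90} e_{123}
Summing the partial products and collecting blades:
Answer: \frac{83059}{7200} e_{1} + \frac{9553}{1800} e_{2} - \frac{11713}{1800} e_{3} - \frac{899}{360} e_{123}


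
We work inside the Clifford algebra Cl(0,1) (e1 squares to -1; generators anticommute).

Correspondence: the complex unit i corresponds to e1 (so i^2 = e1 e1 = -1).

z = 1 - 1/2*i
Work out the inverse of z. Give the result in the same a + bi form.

In blades: z = 1 - 1/2*e1.
With qbar = 1 + 1/2*e1 (scalar fixed, mapped units negated), z qbar = 5/4 (the sum of squared coefficients), so z^-1 = qbar / (5/4) = 4/5 + 2/5*e1; translating back:
Answer: 4/5 + 2/5*i


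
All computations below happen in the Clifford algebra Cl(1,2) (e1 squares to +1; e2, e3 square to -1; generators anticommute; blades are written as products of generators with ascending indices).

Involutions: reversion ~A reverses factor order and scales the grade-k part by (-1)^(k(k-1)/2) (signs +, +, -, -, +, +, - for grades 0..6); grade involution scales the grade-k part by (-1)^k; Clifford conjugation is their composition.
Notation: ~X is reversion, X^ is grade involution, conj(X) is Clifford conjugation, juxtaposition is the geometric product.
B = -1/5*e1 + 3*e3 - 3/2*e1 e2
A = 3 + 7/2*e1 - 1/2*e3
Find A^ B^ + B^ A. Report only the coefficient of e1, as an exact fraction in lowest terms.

first term: 4/5 + 3/5*e1 + 21/4*e2 - 9*e3 - 9/2*e1 e2 + 52/5*e1 e3 - 3/4*e1 e2 e3
second term: -4/5 + 3/5*e1 + 21/4*e2 - 9*e3 - 9/2*e1 e2 + 52/5*e1 e3 + 3/4*e1 e2 e3
Answer: 6/5


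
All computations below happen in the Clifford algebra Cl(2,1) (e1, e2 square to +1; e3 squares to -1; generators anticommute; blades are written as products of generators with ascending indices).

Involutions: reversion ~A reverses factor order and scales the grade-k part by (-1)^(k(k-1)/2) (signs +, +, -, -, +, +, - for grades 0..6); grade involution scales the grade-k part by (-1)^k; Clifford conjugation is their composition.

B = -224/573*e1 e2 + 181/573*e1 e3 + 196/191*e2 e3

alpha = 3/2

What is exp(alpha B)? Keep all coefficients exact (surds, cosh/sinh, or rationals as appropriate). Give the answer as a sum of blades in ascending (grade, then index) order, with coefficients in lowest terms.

B^2 term by term: the squares give (-224/573)^2*(e1 e2)^2 + (181/573)^2*(e1 e3)^2 + (196/191)^2*(e2 e3)^2 = 50176/328329*(-1) + 32761/328329*(+1) + 38416/36481*(+1) = 1 (each basis 2-blade squares to minus the product of its generators' squares); cross terms between blades sharing an index anticommute and cancel. So B^2 = 1.
B^2 = 1 — the series telescopes hyperbolically here: l = 1, alpha*l = 3/2, so exp(alpha B) = cosh(3/2) + (sinh(3/2)/1)*B = cosh(3/2) + (sinh(3/2))*B.
Answer: cosh(3/2) - 224*sinh(3/2)/573*e1 e2 + 181*sinh(3/2)/573*e1 e3 + 196*sinh(3/2)/191*e2 e3


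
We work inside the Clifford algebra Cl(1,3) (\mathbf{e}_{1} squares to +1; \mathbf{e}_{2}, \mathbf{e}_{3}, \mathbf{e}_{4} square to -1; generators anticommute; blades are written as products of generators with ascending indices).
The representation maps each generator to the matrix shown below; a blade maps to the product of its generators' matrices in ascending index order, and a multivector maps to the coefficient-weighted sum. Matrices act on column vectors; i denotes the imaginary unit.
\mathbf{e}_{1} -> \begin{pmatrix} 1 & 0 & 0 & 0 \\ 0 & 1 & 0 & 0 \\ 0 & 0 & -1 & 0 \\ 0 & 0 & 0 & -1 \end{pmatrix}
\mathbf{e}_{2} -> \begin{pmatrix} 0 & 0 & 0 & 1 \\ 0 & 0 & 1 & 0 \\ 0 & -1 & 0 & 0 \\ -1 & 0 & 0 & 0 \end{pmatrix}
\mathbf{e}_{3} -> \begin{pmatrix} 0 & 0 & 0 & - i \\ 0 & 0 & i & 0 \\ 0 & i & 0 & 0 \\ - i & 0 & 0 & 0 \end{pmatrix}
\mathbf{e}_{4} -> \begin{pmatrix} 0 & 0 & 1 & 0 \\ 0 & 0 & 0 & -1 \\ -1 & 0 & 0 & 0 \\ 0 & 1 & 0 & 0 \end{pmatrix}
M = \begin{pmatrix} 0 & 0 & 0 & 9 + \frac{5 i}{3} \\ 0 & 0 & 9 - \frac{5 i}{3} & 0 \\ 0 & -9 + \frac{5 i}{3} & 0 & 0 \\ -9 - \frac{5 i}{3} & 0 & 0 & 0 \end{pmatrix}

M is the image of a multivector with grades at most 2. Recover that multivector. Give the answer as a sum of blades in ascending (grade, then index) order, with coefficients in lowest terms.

Method: the blade images are trace-orthogonal — tr(rho(e_A) rho(e_B)^-1) = 4 if A = B and 0 otherwise — and rho(e_A)^-1 = (e_A)^2 * rho(e_A) with (e_A)^2 = +1 or -1, so the coefficient of e_A in the preimage is (e_A)^2 * tr(M rho(e_A))/4.
Nonzero projections over blades of grade <= 2: e_{2}: (e_{2})^2 = -1, tr(M rho(e_{2})) = -36, coefficient 9; e_{1} e_{3}: (e_{1} e_{3})^2 = +1, tr(M rho(e_{1} e_{3})) = - \frac{20}{3}, coefficient -\frac{5}{3}. Every other blade of grade <= 2 projects to 0.
Answer: 9 e_{2} - \frac{5}{3} e_{1} e_{3}


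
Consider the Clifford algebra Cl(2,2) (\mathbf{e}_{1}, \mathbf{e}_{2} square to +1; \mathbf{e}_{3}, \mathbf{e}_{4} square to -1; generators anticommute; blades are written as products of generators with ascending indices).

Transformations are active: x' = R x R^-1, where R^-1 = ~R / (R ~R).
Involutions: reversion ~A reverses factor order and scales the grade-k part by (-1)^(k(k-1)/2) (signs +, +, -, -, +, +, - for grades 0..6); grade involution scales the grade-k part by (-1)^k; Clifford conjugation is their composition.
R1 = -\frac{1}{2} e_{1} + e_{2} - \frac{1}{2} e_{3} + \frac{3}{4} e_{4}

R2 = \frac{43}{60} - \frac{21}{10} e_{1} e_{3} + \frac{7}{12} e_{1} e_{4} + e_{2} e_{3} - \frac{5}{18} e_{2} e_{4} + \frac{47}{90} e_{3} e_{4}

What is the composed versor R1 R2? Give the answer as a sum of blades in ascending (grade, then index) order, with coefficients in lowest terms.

Distribute over the terms of R1 (each basis-blade product reordered to ascending indices, repeated generators contracted through their squares):
(-\frac{1}{2} e_{1}) R2 = -\frac{43}{120} e_{1} + \frac{21}{20} e_{3} - \frac{7}{24} e_{4} - \frac{1}{2} e_{1} e_{2} e_{3} + \frac{5}{36} e_{1} e_{2} e_{4} - \frac{47}{180} e_{1} e_{3} e_{4}
(e_{2}) R2 = \frac{43}{60} e_{2} + e_{3} - \frac{5}{18} e_{4} + \frac{21}{10} e_{1} e_{2} e_{3} - \frac{7}{12} e_{1} e_{2} e_{4} + \frac{47}{90} e_{2} e_{3} e_{4}
(-\frac{1}{2} e_{3}) R2 = \frac{21}{20} e_{1} - \frac{1}{2} e_{2} - \frac{43}{120} e_{3} + \frac{47}{180} e_{4} + \frac{7}{24} e_{1} e_{3} e_{4} - \frac{5}{36} e_{2} e_{3} e_{4}
(\frac{3}{4} e_{4}) R2 = \frac{7}{16} e_{1} - \frac{5}{24} e_{2} + \frac{47}{120} e_{3} + \frac{43}{80} e_{4} - \frac{63}{40} e_{1} e_{3} e_{4} + \frac{3}{4} e_{2} e_{3} e_{4}
Summing the partial products and collecting blades:
Answer: \frac{271}{240} e_{1} + \frac{1}{120} e_{2} + \frac{25}{12} e_{3} + \frac{11}{48} e_{4} + \frac{8}{5} e_{1} e_{2} e_{3} - \frac{4}{9} e_{1} e_{2} e_{4} - \frac{139}{90} e_{1} e_{3} e_{4} + \frac{17}{15} e_{2} e_{3} e_{4}


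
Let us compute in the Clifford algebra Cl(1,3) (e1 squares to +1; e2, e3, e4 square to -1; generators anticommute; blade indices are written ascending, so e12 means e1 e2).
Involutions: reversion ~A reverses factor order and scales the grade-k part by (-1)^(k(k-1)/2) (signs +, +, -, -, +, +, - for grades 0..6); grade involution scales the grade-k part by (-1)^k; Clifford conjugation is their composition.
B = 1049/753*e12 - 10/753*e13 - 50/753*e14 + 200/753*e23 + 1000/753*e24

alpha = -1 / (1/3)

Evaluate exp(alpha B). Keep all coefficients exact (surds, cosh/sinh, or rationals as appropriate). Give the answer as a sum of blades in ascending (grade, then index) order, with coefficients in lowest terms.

B^2 term by term: the squares give (1049/753)^2*(e12)^2 + (-10/753)^2*(e13)^2 + (-50/753)^2*(e14)^2 + (200/753)^2*(e23)^2 + (1000/753)^2*(e24)^2 = 1100401/567009*(+1) + 100/567009*(+1) + 2500/567009*(+1) + 40000/567009*(-1) + 1000000/567009*(-1) = 1/9 (each basis 2-blade squares to minus the product of its generators' squares); cross terms between blades sharing an index anticommute and cancel; the commuting (index-disjoint) pairs give grade-4 terms 2*c*c'*(blade product), which cancel blade by blade — e1234: 20000/567009 - 20000/567009 = 0 — confirming B is simple. So B^2 = 1/9.
B^2 = 1/9 — the series telescopes hyperbolically here: l = 1/3, alpha*l = -1, so exp(alpha B) = cosh(-1) + (sinh(-1)/(1/3))*B = cosh(1) + (-3*sinh(1))*B.
Answer: cosh(1) - 1049*sinh(1)/251*e12 + 10*sinh(1)/251*e13 + 50*sinh(1)/251*e14 - 200*sinh(1)/251*e23 - 1000*sinh(1)/251*e24


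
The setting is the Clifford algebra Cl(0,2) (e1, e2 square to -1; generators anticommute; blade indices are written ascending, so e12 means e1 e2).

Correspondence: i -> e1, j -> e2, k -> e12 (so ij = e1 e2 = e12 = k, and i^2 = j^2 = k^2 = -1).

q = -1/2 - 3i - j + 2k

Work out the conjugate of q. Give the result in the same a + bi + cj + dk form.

In blades: q = -1/2 - 3*e1 - e2 + 2*e12.
Conjugation here is Clifford conjugation: the scalar is fixed and the grade-1 and grade-2 blades all flip sign, giving -1/2 + 3*e1 + e2 - 2*e12; translating back:
Answer: -1/2 + 3i + j - 2k


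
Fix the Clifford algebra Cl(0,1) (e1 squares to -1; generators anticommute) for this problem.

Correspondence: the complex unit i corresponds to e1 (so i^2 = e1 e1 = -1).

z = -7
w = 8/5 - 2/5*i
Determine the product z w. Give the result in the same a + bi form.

In blades: z = -7, w = 8/5 - 2/5*e1.
Distribute z over w term by term (generator squares from the signature, products reordered to ascending indices): (-7)*w = -56/5 + 14/5*e1.
Sum: -56/5 + 14/5*e1; translating back through the correspondence:
Answer: -56/5 + 14/5*i


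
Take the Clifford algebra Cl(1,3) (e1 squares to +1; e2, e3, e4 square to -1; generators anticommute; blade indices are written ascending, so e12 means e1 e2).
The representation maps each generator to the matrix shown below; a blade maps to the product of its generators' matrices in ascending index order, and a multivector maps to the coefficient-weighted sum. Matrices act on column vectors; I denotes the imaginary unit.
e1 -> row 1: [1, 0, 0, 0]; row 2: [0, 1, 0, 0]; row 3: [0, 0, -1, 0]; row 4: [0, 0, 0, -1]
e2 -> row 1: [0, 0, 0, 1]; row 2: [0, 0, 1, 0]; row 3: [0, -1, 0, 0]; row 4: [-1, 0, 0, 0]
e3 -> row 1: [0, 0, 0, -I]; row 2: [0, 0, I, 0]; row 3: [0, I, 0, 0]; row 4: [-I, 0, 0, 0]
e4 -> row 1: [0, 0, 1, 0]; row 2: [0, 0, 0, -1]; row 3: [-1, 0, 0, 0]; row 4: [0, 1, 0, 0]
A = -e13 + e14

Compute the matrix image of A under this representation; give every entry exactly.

Bivector images (products of the table entries): rho(e13) = rho(e1)rho(e3) = row 1: [0, 0, 0, -I]; row 2: [0, 0, I, 0]; row 3: [0, -I, 0, 0]; row 4: [I, 0, 0, 0]; rho(e14) = rho(e1)rho(e4) = row 1: [0, 0, 1, 0]; row 2: [0, 0, 0, -1]; row 3: [1, 0, 0, 0]; row 4: [0, -1, 0, 0].
M = (-1)*rho(e13) + (1)*rho(e14), summed entrywise:
Answer: row 1: [0, 0, 1, I]; row 2: [0, 0, -I, -1]; row 3: [1, I, 0, 0]; row 4: [-I, -1, 0, 0]


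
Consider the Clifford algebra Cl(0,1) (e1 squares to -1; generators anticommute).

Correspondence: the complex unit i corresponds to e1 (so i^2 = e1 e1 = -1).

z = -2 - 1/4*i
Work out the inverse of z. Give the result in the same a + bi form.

In blades: z = -2 - 1/4*e1.
With qbar = -2 + 1/4*e1 (scalar fixed, mapped units negated), z qbar = 65/16 (the sum of squared coefficients), so z^-1 = qbar / (65/16) = -32/65 + 4/65*e1; translating back:
Answer: -32/65 + 4/65*i


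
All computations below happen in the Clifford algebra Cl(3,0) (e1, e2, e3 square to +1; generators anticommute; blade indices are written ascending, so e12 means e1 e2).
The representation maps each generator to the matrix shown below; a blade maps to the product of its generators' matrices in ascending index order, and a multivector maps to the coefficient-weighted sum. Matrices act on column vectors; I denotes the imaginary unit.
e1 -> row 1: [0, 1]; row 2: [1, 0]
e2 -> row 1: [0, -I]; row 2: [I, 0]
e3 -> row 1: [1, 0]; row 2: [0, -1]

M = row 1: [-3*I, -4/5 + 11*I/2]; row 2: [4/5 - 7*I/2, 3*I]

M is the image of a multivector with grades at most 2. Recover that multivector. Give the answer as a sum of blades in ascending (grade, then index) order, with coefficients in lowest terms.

Method: 1, rho(e1), rho(e2), rho(e3) form a trace-orthogonal basis of the 2x2 complex matrices (tr(X Y) = 2 if X = Y, else 0), so M = m0*1 + m1*rho(e1) + m2*rho(e2) + m3*rho(e3) with m0 = tr(M)/2 = 0, m1 = tr(M rho(e1))/2 = I, m2 = tr(M rho(e2))/2 = -9/2 - 4*I/5, m3 = tr(M rho(e3))/2 = -3*I.
Multiplying table entries, the bivector images are rho(e12) = I*rho(e3), rho(e13) = -I*rho(e2), rho(e23) = I*rho(e1); with real blade coefficients the real parts of m0..m3 are the coefficients of 1, e1, e2, e3 and the imaginary parts give the bivectors (e23: Im m1, e13: -Im m2, e12: Im m3).
Answer: -9/2*e2 - 3*e12 + 4/5*e13 + e23


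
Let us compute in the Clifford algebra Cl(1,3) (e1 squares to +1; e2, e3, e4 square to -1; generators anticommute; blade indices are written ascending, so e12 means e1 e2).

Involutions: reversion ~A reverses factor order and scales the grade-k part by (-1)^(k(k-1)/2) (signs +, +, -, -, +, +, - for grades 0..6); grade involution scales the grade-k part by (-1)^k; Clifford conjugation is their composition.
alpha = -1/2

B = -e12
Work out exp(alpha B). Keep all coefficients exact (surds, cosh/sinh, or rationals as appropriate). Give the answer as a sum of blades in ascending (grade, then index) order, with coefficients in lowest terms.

B^2 = (-1)^2*(e12)^2 = 1*(+1) = 1 (a basis 2-blade squares to minus the product of its generators' squares).
B^2 = 1 — hyperbolic case — the even/odd split gives cosh and sinh: l = 1, alpha*l = -1/2, so exp(alpha B) = cosh(-1/2) + (sinh(-1/2)/1)*B = cosh(1/2) + (-sinh(1/2))*B.
Answer: cosh(1/2) + sinh(1/2)*e12


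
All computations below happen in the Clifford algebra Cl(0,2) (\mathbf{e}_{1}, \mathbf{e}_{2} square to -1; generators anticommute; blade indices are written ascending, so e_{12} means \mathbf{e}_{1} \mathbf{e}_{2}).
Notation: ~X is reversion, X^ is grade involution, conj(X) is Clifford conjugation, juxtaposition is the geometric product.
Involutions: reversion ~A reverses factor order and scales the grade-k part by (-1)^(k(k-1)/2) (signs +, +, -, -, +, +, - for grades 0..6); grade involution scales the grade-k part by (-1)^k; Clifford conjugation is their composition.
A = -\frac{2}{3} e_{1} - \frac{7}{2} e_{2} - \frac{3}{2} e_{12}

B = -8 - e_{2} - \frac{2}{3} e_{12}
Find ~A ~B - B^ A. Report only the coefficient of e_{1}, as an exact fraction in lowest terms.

first term: -\frac{9}{2} + \frac{9}{2} e_{1} + \frac{256}{9} e_{2} - \frac{34}{3} e_{12}
second term: \frac{5}{2} + \frac{3}{2} e_{1} + \frac{256}{9} e_{2} + \frac{38}{3} e_{12}
Answer: 3


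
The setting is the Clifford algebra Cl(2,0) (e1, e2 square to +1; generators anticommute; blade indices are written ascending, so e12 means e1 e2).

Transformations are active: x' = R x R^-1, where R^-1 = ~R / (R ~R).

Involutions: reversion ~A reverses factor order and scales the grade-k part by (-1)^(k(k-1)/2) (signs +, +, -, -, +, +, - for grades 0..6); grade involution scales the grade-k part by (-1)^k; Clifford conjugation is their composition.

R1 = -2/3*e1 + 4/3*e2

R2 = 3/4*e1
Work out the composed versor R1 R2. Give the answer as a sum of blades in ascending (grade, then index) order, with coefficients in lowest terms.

Distribute over the terms of R2 (each basis-blade product reordered to ascending indices, repeated generators contracted through their squares):
R1 (3/4*e1) = -1/2 - e12
Answer: -1/2 - e12


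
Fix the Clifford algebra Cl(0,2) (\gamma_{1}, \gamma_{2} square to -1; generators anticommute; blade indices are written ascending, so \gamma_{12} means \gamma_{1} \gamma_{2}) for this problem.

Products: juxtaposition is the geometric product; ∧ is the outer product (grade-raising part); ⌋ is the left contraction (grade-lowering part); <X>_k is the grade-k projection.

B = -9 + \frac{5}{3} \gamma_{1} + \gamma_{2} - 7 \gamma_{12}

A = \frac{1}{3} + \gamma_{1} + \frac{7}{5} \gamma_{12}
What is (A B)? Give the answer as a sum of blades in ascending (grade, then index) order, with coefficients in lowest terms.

step 1: \frac{77}{15} - \frac{443}{45} \gamma_{1} + \frac{29}{3} \gamma_{2} - \frac{209}{15} \gamma_{12}
Answer: \frac{77}{15} - \frac{443}{45} \gamma_{1} + \frac{29}{3} \gamma_{2} - \frac{209}{15} \gamma_{12}


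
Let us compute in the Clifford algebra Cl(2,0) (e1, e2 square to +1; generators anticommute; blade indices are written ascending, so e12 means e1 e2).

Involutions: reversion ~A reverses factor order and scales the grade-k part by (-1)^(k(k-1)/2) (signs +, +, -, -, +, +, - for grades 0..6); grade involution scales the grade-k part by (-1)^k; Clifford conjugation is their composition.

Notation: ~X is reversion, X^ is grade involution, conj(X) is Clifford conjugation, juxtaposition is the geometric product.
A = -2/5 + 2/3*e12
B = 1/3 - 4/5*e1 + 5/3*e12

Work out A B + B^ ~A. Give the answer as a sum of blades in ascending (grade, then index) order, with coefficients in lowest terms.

first term: -56/45 + 8/25*e1 + 8/15*e2 - 4/9*e12
second term: 44/45 - 8/25*e1 - 8/15*e2 - 8/9*e12
Answer: -4/15 - 4/3*e12


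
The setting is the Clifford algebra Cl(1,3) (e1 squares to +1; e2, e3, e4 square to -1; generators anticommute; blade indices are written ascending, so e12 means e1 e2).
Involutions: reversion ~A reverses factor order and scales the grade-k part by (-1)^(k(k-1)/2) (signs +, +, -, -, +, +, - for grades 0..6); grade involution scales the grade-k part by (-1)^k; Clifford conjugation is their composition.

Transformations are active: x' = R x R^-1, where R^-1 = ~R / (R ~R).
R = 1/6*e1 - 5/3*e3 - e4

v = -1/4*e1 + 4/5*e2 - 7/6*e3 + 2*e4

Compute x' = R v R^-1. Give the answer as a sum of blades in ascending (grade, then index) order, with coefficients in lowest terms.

~R = 1/6*e1 - 5/3*e3 - e4, and R ~R = -15/4, so R^-1 = ~R / (-15/4).
R v = 1/72 + 2/15*e12 - 11/18*e13 + 1/12*e14 + 4/3*e23 + 4/5*e24 - 9/2*e34
Answer: 403/1620*e1 - 4/5*e2 + 191/162*e3 - 269/135*e4


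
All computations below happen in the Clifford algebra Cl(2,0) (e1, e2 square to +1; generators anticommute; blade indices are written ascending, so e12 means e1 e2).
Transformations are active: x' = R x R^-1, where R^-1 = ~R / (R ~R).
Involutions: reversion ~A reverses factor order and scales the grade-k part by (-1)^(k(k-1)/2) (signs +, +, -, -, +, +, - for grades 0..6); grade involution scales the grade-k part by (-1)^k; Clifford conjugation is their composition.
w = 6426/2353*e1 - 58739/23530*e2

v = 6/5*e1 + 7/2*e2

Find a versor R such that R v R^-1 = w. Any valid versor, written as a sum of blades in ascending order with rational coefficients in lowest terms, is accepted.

A norm check does it: q(v) = q(w) = 1369/100, hence R = v + w = 46248/11765*e1 + 11808/11765*e2 realises the map — parallel part kept, (v - w)/2 negated, v carried to w.
Answer: 46248/11765*e1 + 11808/11765*e2


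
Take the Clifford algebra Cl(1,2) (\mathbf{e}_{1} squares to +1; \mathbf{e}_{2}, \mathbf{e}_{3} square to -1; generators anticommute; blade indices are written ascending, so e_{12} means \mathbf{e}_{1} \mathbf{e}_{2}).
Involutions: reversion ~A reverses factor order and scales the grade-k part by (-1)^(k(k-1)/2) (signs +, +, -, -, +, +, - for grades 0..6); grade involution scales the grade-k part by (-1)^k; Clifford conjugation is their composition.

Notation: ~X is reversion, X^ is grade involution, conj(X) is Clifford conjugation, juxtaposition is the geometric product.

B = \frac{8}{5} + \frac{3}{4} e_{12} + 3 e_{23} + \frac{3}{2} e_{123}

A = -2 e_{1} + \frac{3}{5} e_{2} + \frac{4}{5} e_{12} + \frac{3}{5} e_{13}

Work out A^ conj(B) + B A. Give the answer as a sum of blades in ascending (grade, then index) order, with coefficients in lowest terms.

first term: -\frac{3}{5} + \frac{73}{20} e_{1} - \frac{84}{25} e_{2} - \frac{3}{5} e_{3} - \frac{13}{25} e_{12} + \frac{123}{50} e_{13} + \frac{51}{20} e_{23} - 6 e_{123}
second term: \frac{3}{5} - \frac{73}{20} e_{1} + \frac{39}{25} e_{2} + 3 e_{3} - \frac{13}{25} e_{12} + \frac{213}{50} e_{13} - \frac{69}{20} e_{23} - 6 e_{123}
Answer: -\frac{9}{5} e_{2} + \frac{12}{5} e_{3} - \frac{26}{25} e_{12} + \frac{168}{25} e_{13} - \frac{9}{10} e_{23} - 12 e_{123}


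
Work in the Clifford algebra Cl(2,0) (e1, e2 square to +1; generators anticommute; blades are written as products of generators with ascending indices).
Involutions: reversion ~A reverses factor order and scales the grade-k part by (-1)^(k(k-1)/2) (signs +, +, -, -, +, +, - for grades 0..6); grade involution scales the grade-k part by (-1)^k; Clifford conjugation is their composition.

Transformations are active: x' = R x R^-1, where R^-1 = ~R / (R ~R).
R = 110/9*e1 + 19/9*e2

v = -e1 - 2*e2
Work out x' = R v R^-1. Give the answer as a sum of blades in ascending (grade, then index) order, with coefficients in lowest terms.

~R = 110/9*e1 + 19/9*e2, and R ~R = 12461/81, so R^-1 = ~R / (12461/81).
R v = -148/9 - 67/3*e1 e2
Answer: -20099/12461*e1 + 19298/12461*e2


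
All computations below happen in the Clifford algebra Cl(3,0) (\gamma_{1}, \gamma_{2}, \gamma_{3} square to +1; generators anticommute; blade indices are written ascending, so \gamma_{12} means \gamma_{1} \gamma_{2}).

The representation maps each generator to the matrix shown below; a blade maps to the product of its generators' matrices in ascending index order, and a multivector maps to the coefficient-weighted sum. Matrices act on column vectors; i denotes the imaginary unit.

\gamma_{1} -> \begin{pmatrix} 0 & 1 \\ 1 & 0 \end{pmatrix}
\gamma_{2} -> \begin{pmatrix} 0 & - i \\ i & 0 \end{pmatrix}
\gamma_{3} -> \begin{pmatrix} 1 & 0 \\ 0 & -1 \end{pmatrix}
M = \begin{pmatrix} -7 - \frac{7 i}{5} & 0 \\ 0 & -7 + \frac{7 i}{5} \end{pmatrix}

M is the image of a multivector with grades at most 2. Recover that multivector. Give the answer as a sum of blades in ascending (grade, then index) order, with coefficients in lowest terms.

Method: 1, rho(\gamma_{1}), rho(\gamma_{2}), rho(\gamma_{3}) form a trace-orthogonal basis of the 2x2 complex matrices (tr(X Y) = 2 if X = Y, else 0), so M = m0*1 + m1*rho(\gamma_{1}) + m2*rho(\gamma_{2}) + m3*rho(\gamma_{3}) with m0 = tr(M)/2 = -7, m1 = tr(M rho(\gamma_{1}))/2 = 0, m2 = tr(M rho(\gamma_{2}))/2 = 0, m3 = tr(M rho(\gamma_{3}))/2 = - \frac{7 i}{5}.
Multiplying table entries, the bivector images are rho(\gamma_{12}) = i*rho(\gamma_{3}), rho(\gamma_{13}) = -i*rho(\gamma_{2}), rho(\gamma_{23}) = i*rho(\gamma_{1}); with real blade coefficients the real parts of m0..m3 are the coefficients of 1, \gamma_{1}, \gamma_{2}, \gamma_{3} and the imaginary parts give the bivectors (\gamma_{23}: Im m1, \gamma_{13}: -Im m2, \gamma_{12}: Im m3).
Answer: -7 - \frac{7}{5} \gamma_{12}


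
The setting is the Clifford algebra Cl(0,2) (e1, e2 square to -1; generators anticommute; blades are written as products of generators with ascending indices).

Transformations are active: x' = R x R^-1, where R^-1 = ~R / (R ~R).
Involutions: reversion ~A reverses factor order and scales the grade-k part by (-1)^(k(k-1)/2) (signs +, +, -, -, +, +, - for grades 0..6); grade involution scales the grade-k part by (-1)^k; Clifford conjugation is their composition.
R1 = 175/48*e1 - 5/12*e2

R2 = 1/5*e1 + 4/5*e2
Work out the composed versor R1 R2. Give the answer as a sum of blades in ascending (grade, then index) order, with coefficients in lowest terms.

Distribute over the terms of R1 (each basis-blade product reordered to ascending indices, repeated generators contracted through their squares):
(175/48*e1) R2 = -35/48 + 35/12*e1 e2
(-5/12*e2) R2 = 1/3 + 1/12*e1 e2
Summing the partial products and collecting blades:
Answer: -19/48 + 3*e1 e2


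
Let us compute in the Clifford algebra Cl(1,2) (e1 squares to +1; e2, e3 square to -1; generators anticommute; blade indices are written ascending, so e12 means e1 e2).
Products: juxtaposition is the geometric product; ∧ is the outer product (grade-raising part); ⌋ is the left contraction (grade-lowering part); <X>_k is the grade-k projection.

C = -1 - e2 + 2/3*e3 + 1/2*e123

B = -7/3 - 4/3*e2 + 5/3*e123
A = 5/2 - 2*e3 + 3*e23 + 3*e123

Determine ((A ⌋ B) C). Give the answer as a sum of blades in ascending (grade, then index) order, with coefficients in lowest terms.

step 1: -65/6 - 5*e1 - 10/3*e2 + 10/3*e12 + 25/6*e123
step 2: 65/12 + 25/3*e1 + 85/6*e2 - 50/9*e3 - 10/9*e12 - 55/6*e13 - 85/18*e23 - 265/36*e123
Answer: 65/12 + 25/3*e1 + 85/6*e2 - 50/9*e3 - 10/9*e12 - 55/6*e13 - 85/18*e23 - 265/36*e123


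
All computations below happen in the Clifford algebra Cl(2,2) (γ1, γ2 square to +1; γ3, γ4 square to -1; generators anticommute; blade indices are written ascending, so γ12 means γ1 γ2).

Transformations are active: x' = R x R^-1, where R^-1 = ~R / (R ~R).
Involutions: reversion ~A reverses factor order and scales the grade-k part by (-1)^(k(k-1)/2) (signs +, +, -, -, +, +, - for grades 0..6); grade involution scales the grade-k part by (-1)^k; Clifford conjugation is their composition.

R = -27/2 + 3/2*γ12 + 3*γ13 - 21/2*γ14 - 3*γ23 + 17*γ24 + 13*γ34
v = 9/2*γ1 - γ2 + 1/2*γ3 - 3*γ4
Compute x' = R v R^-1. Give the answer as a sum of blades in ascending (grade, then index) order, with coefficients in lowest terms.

~R = -27/2 - 3/2*γ12 - 3*γ13 + 21/2*γ14 + 3*γ23 - 17*γ24 - 13*γ34, and R ~R = -255/4, so R^-1 = ~R / (-255/4).
R v = -381/4*γ1 + 237/4*γ2 + 63/4*γ3 + 445/4*γ4 - 39/4*γ123 + 123/2*γ124 + 219/4*γ134 - 25/2*γ234
Answer: -5687/170*γ1 + 13354/255*γ2 + 15979/510*γ3 + 4552/85*γ4


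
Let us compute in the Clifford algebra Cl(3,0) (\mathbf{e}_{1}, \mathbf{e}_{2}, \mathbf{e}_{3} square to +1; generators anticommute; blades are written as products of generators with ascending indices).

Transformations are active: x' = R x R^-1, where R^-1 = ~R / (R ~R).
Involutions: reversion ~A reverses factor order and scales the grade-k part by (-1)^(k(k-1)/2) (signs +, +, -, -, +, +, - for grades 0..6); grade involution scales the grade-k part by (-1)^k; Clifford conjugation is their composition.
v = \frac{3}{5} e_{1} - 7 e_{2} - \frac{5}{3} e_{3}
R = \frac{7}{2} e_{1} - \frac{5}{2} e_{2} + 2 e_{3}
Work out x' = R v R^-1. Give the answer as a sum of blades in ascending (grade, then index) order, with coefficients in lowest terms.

~R = \frac{7}{2} e_{1} - \frac{5}{2} e_{2} + 2 e_{3}, and R ~R = \frac{45}{2}, so R^-1 = ~R / (\frac{45}{2}).
R v = \frac{244}{15} - 23 e_{1} e_{2} - \frac{211}{30} e_{1} e_{3} + \frac{109}{6} e_{2} e_{3}
Answer: \frac{3011}{675} e_{1} + \frac{457}{135} e_{2} + \frac{3077}{675} e_{3}


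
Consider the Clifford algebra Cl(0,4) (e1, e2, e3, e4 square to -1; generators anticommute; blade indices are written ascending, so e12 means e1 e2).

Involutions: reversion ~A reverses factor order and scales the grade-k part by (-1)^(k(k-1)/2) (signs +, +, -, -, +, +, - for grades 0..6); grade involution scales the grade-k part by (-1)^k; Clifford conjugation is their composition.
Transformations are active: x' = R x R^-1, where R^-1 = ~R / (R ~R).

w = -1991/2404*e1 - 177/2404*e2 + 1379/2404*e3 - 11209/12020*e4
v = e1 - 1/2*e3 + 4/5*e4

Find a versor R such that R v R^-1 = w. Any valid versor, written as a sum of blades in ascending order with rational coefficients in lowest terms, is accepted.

Sketch: the shared square -189/100 makes R = v + w = 413/2404*e1 - 177/2404*e2 + 177/2404*e3 - 1593/12020*e4 the natural versor; its sandwich fixes that direction, negates (v - w)/2, and sends v to w.
Answer: 413/2404*e1 - 177/2404*e2 + 177/2404*e3 - 1593/12020*e4


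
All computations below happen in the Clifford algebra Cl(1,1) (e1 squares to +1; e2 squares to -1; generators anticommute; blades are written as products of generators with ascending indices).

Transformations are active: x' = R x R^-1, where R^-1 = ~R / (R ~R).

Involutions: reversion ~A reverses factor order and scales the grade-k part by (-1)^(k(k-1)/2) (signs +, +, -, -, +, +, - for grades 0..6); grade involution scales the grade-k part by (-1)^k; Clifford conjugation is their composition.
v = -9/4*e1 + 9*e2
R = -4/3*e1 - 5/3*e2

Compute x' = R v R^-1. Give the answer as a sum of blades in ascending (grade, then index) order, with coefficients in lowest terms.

~R = -4/3*e1 - 5/3*e2, and R ~R = -1, so R^-1 = ~R / (-1).
R v = 18 - 63/4*e1 e2
Answer: 201/4*e1 + 51*e2


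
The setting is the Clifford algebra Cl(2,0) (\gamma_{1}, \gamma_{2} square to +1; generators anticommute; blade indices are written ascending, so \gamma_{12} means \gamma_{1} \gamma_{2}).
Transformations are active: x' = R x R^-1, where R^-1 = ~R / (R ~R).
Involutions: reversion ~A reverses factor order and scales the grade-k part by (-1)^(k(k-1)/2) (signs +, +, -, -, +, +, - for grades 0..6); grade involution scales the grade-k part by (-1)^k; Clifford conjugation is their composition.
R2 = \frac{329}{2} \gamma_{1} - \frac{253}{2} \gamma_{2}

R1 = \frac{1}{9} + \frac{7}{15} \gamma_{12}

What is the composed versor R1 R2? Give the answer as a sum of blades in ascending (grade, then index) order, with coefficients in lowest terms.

Distribute over the terms of R1 (each basis-blade product reordered to ascending indices, repeated generators contracted through their squares):
(\frac{1}{9}) R2 = \frac{329}{18} \gamma_{1} - \frac{253}{18} \gamma_{2}
(\frac{7}{15} \gamma_{12}) R2 = -\frac{1771}{30} \gamma_{1} - \frac{2303}{30} \gamma_{2}
Summing the partial products and collecting blades:
Answer: -\frac{1834}{45} \gamma_{1} - \frac{4087}{45} \gamma_{2}


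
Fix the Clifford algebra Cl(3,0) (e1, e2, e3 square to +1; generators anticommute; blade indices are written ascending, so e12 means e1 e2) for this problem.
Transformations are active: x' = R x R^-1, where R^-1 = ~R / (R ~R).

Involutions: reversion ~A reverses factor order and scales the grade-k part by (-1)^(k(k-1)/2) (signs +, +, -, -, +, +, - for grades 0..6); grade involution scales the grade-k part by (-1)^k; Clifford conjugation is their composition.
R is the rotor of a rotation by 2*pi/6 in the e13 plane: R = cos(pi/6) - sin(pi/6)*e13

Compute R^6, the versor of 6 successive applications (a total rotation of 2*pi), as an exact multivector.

Rotor phase runs at HALF the rotation angle; powers of one rotor simply add phase, so after 6 steps in e13 the phase is 6*pi/6 = pi and R^6 = cos(pi) - sin(pi)*e13.
cos(pi) = -1 and sin(pi) = 0, so R^6 = -1. The total rotation 2*pi is 1 full turn, so every vector returns to itself, yet the rotor is -1, on the OTHER sheet of the double cover (an odd number of 2*pi turns).
Answer: -1


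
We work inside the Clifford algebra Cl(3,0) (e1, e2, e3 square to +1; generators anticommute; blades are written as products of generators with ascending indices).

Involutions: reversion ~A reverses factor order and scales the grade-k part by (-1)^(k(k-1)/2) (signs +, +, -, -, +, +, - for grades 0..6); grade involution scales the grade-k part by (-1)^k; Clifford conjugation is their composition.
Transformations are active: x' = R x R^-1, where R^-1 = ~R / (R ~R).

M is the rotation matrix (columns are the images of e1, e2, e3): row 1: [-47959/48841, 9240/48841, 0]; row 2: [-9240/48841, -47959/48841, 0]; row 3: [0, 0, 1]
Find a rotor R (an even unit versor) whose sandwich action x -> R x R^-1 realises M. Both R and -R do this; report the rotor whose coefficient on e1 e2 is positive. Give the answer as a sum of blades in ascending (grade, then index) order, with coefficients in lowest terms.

Method: write R = a + b12*e1 e2 + b13*e1 e3 + b23*e2 e3 with a^2 + b12^2 + b13^2 + b23^2 = 1 (so R^-1 = ~R). Expanding the columns R e_j ~R gives tr M = 4a^2 - 1 and, from the antisymmetric part, M21 - M12 = -4a*b12, M13 - M31 = 4a*b13, M32 - M23 = -4a*b23.
Here tr M = -47077/48841, so a^2 = (1 + tr M)/4 = 441/48841 and a = ±21/221. Taking a = 21/221: M21 - M12 = -18480/48841, M13 - M31 = 0, M32 - M23 = 0, giving b12 = 220/221, b13 = 0, b23 = 0, i.e. R = 21/221 + 220/221*e1 e2.
Its e1 e2 coefficient is already positive.
Answer: 21/221 + 220/221*e1 e2. Sheet selection: the two-to-one cover makes ±R indistinguishable at the matrix level (trace -47077/48841), so uniqueness comes from the required sign on e1 e2.


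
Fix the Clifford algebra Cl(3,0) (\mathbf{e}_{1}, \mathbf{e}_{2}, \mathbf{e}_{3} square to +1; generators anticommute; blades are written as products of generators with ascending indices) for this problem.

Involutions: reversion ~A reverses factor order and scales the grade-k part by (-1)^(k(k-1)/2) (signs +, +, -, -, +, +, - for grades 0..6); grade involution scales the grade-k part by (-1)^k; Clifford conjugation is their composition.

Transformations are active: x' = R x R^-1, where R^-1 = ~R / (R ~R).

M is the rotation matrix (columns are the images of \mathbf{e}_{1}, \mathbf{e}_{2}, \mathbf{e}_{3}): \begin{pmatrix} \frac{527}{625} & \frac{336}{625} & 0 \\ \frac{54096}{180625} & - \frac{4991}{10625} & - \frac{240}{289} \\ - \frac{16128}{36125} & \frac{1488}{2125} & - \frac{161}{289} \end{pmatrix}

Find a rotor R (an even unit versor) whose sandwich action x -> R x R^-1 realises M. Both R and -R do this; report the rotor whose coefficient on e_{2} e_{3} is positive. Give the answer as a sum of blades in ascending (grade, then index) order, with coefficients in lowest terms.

Method: write R = a + b12*e_{1} e_{2} + b13*e_{1} e_{3} + b23*e_{2} e_{3} with a^2 + b12^2 + b13^2 + b23^2 = 1 (so R^-1 = ~R). Expanding the columns R e_j ~R gives tr M = 4a^2 - 1 and, from the antisymmetric part, M21 - M12 = -4a*b12, M13 - M31 = 4a*b13, M32 - M23 = -4a*b23.
Here tr M = -\frac{33169}{180625}, so a^2 = (1 + tr M)/4 = \frac{36864}{180625} and a = ±\frac{192}{425}. Taking a = \frac{192}{425}: M21 - M12 = -\frac{43008}{180625}, M13 - M31 = \frac{16128}{36125}, M32 - M23 = \frac{55296}{36125}, giving b12 = \frac{56}{425}, b13 = \frac{21}{85}, b23 = -\frac{72}{85}, i.e. R = \frac{192}{425} + \frac{56}{425} e_{1} e_{2} + \frac{21}{85} e_{1} e_{3} - \frac{72}{85} e_{2} e_{3}.
Its e_{2} e_{3} coefficient is negative, so report the other preimage -R.
Answer: -\frac{192}{425} - \frac{56}{425} e_{1} e_{2} - \frac{21}{85} e_{1} e_{3} + \frac{72}{85} e_{2} e_{3}. Key observation: the double cover Spin(3) -> SO(3) sends R and -R to the same matrix (trace -\frac{33169}{180625} here), so the stated sign of the e_{2} e_{3} coefficient is what selects one sheet.


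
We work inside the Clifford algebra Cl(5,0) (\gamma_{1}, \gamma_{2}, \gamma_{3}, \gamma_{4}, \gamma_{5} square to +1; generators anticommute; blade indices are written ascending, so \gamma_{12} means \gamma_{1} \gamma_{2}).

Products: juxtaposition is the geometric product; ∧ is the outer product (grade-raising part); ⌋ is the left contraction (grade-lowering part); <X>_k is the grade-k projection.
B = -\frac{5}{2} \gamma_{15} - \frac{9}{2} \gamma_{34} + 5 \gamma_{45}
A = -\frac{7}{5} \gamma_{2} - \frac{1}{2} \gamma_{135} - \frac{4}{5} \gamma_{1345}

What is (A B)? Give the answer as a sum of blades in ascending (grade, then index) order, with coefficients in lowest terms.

step 1: \frac{5}{4} \gamma_{3} + 4 \gamma_{13} - \frac{18}{5} \gamma_{15} - 2 \gamma_{34} - \frac{7}{2} \gamma_{125} + \frac{5}{2} \gamma_{134} + \frac{9}{4} \gamma_{145} + \frac{63}{10} \gamma_{234} - 7 \gamma_{245}
Answer: \frac{5}{4} \gamma_{3} + 4 \gamma_{13} - \frac{18}{5} \gamma_{15} - 2 \gamma_{34} - \frac{7}{2} \gamma_{125} + \frac{5}{2} \gamma_{134} + \frac{9}{4} \gamma_{145} + \frac{63}{10} \gamma_{234} - 7 \gamma_{245}


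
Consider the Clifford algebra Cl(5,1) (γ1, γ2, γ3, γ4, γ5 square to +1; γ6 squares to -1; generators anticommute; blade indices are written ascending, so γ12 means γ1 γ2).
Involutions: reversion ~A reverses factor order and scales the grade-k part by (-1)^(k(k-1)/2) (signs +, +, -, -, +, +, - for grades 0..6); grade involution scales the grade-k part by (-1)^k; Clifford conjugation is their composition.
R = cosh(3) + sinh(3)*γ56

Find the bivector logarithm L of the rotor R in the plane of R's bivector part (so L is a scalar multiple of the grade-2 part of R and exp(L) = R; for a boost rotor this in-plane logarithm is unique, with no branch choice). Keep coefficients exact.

The scalar part of R is cosh(3), so cosh pins the rapidity up to sign — the sign comes from the bivector part; dividing that part by sinh of the rapidity yields the plane, and the in-plane L = rapidity * plane is unique because the two sign choices cancel.
Concretely: cosh(rapidity) = cosh(3) gives rapidity = ±3, and since rapidity/sinh(rapidity) is even the sign is immaterial: L = (rapidity/sinh(rapidity)) * <R>_2 = (3/sinh(3)) * <R>_2.
Answer: 3*γ56


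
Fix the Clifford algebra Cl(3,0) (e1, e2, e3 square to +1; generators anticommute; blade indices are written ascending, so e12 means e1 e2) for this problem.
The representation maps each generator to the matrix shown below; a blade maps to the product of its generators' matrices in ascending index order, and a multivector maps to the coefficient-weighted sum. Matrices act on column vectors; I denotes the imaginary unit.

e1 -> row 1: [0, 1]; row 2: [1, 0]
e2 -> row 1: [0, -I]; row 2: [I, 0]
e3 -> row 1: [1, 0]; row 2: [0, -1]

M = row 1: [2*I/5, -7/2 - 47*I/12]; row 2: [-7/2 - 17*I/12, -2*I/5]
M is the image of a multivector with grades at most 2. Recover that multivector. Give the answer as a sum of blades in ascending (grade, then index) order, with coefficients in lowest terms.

Method: 1, rho(e1), rho(e2), rho(e3) form a trace-orthogonal basis of the 2x2 complex matrices (tr(X Y) = 2 if X = Y, else 0), so M = m0*1 + m1*rho(e1) + m2*rho(e2) + m3*rho(e3) with m0 = tr(M)/2 = 0, m1 = tr(M rho(e1))/2 = -7/2 - 8*I/3, m2 = tr(M rho(e2))/2 = 5/4, m3 = tr(M rho(e3))/2 = 2*I/5.
Multiplying table entries, the bivector images are rho(e12) = I*rho(e3), rho(e13) = -I*rho(e2), rho(e23) = I*rho(e1); with real blade coefficients the real parts of m0..m3 are the coefficients of 1, e1, e2, e3 and the imaginary parts give the bivectors (e23: Im m1, e13: -Im m2, e12: Im m3).
Answer: -7/2*e1 + 5/4*e2 + 2/5*e12 - 8/3*e23


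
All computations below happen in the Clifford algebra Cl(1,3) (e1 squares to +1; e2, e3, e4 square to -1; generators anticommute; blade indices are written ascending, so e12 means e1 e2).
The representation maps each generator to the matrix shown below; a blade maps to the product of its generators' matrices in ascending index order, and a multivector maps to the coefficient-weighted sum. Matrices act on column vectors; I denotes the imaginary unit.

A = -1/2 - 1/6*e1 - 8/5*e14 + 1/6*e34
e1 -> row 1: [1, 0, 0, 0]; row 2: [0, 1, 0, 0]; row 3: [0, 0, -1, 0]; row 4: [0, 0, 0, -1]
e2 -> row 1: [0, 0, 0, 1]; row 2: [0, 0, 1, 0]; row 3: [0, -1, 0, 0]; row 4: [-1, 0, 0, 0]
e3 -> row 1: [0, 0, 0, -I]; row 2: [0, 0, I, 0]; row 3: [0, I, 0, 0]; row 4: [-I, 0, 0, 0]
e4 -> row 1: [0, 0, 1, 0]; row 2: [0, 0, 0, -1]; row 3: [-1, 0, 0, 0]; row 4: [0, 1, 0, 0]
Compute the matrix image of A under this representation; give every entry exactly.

Bivector images (products of the table entries): rho(e14) = rho(e1)rho(e4) = row 1: [0, 0, 1, 0]; row 2: [0, 0, 0, -1]; row 3: [1, 0, 0, 0]; row 4: [0, -1, 0, 0]; rho(e34) = rho(e3)rho(e4) = row 1: [0, -I, 0, 0]; row 2: [-I, 0, 0, 0]; row 3: [0, 0, 0, -I]; row 4: [0, 0, -I, 0].
M = (-1/2)*1 + (-1/6)*rho(e1) + (-8/5)*rho(e14) + (1/6)*rho(e34), summed entrywise (1 is the identity matrix):
Answer: row 1: [-2/3, -I/6, -8/5, 0]; row 2: [-I/6, -2/3, 0, 8/5]; row 3: [-8/5, 0, -1/3, -I/6]; row 4: [0, 8/5, -I/6, -1/3]
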